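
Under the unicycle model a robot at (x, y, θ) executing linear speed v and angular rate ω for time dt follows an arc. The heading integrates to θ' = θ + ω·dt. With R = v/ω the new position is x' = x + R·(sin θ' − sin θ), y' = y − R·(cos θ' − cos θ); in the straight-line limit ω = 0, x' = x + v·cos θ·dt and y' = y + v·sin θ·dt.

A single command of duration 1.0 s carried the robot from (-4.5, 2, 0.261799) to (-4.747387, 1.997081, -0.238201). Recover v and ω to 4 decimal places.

v = -0.2500, ω = -0.5000

Δθ = -0.238201 − 0.261799 = -0.500000
ω = Δθ/dt = -0.500000/1.0 = -0.5000
R = Δx/(sin θ' − sin θ) = 0.5000
v = R·ω = 0.5000·-0.5000 = -0.2500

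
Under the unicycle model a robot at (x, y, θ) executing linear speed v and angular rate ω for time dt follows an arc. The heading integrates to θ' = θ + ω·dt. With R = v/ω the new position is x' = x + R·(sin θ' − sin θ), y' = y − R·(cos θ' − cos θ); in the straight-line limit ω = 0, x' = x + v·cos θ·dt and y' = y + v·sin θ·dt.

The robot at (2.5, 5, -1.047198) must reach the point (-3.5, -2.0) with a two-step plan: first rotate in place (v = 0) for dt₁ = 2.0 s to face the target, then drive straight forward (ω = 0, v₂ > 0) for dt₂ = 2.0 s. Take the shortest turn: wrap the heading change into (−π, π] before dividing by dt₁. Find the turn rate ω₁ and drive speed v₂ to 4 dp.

ω₁ = -0.6161, v₂ = 4.6098

heading to target = atan2(-2−5, -3.5−2.5) = -2.2794
Δθ = wrap(-2.2794 − -1.0472) = -1.2322; ω₁ = Δθ/dt₁ = -0.6161
distance = √((-3.5−2.5)² + (-2−5)²) = 9.2195; v₂ = distance/dt₂ = 4.6098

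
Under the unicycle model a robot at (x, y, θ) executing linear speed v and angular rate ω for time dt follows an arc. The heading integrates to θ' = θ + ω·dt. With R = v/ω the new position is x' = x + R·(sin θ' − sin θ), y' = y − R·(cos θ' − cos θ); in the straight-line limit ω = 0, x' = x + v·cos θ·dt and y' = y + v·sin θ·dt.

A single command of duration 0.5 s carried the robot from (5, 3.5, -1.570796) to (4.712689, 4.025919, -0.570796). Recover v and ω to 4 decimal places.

v = -1.2500, ω = 2.0000

Δθ = -0.570796 − -1.570796 = 1.000000
ω = Δθ/dt = 1.000000/0.5 = 2.0000
R = −Δy/(cos θ' − cos θ) = -0.6250
v = R·ω = -0.6250·2.0000 = -1.2500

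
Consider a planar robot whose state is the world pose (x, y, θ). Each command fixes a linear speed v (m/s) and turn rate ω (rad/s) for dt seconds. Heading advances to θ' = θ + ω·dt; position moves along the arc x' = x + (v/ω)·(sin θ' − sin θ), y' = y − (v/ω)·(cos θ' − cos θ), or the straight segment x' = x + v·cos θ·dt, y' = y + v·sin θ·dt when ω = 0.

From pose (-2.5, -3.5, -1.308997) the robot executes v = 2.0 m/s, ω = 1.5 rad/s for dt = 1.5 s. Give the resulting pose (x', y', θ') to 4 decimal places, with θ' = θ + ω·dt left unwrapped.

(-0.1346, -3.9402, 0.9410)

θ' = -1.3090 + 1.5·1.5 = 0.9410
R = v/ω = 2.0/1.5 = 1.3333
x' = -2.5 + 1.3333·(sin 0.9410 − sin -1.3090) = -0.1346
y' = -3.5 − 1.3333·(cos 0.9410 − cos -1.3090) = -3.9402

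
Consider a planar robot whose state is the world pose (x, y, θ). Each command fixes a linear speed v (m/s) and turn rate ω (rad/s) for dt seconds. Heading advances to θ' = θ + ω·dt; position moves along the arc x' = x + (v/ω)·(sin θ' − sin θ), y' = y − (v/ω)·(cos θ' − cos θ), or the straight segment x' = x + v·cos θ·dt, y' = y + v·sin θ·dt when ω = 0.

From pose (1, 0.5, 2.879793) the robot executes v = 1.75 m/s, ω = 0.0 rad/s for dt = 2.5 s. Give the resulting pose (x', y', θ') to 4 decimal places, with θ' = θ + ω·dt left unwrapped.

(-3.2259, 1.6323, 2.8798)

θ' = 2.8798 + 0.0·2.5 = 2.8798
ω = 0 → straight: x' = 1 + 1.75·cos(2.8798)·2.5 = -3.2259
y' = 0.5 + 1.75·sin(2.8798)·2.5 = 1.6323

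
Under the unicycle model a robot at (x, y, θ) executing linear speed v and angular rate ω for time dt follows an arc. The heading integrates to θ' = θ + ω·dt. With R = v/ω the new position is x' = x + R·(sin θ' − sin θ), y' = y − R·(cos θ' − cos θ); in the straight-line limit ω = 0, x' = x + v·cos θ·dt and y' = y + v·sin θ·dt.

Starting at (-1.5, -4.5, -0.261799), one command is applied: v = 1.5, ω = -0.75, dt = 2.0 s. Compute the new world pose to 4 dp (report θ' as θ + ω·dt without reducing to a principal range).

θ' = -0.2618 + -0.75·2.0 = -1.7618
R = v/ω = 1.5/-0.75 = -2.0000
x' = -1.5 + -2.0000·(sin -1.7618 − sin -0.2618) = -0.0540
y' = -4.5 − -2.0000·(cos -1.7618 − cos -0.2618) = -6.8115

(-0.0540, -6.8115, -1.7618)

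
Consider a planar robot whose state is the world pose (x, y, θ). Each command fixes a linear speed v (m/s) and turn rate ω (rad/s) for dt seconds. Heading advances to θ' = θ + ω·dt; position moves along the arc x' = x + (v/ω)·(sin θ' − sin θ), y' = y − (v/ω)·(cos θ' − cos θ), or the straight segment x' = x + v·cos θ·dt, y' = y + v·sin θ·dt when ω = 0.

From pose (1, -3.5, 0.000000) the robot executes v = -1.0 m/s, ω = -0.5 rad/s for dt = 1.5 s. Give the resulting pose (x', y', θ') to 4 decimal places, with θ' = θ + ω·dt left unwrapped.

(-0.3633, -2.9634, -0.7500)

θ' = 0.0000 + -0.5·1.5 = -0.7500
R = v/ω = -1.0/-0.5 = 2.0000
x' = 1 + 2.0000·(sin -0.7500 − sin 0.0000) = -0.3633
y' = -3.5 − 2.0000·(cos -0.7500 − cos 0.0000) = -2.9634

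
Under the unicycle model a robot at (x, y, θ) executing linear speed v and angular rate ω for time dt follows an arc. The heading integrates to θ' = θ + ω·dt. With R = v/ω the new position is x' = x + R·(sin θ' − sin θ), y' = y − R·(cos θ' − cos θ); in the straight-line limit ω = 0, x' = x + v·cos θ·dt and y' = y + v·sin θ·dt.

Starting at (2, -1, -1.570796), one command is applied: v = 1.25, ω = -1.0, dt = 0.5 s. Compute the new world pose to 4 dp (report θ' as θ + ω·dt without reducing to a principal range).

θ' = -1.5708 + -1.0·0.5 = -2.0708
R = v/ω = 1.25/-1.0 = -1.2500
x' = 2 + -1.2500·(sin -2.0708 − sin -1.5708) = 1.8470
y' = -1 − -1.2500·(cos -2.0708 − cos -1.5708) = -1.5993

(1.8470, -1.5993, -2.0708)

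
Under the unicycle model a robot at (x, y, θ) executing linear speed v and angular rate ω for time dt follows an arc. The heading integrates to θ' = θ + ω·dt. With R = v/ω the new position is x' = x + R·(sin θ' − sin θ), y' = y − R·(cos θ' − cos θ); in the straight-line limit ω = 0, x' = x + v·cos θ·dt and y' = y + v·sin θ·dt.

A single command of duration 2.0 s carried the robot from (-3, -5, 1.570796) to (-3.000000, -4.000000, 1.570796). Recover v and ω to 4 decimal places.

Δθ = 1.570796 − 1.570796 = 0.000000
ω = Δθ/dt = 0.000000/2.0 = 0.0000
ω = 0 → v = (Δx·cos θ + Δy·sin θ)/dt = 0.5000

v = 0.5000, ω = 0.0000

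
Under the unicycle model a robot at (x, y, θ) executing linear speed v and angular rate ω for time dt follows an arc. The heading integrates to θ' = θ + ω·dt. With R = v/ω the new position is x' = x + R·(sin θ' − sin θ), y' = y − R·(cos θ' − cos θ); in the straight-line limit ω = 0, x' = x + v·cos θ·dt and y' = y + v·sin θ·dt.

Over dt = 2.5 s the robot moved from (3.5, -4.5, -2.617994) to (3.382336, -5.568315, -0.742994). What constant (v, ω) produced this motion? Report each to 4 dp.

Δθ = -0.742994 − -2.617994 = 1.875000
ω = Δθ/dt = 1.875000/2.5 = 0.7500
R = −Δy/(cos θ' − cos θ) = 0.6667
v = R·ω = 0.6667·0.7500 = 0.5000

v = 0.5000, ω = 0.7500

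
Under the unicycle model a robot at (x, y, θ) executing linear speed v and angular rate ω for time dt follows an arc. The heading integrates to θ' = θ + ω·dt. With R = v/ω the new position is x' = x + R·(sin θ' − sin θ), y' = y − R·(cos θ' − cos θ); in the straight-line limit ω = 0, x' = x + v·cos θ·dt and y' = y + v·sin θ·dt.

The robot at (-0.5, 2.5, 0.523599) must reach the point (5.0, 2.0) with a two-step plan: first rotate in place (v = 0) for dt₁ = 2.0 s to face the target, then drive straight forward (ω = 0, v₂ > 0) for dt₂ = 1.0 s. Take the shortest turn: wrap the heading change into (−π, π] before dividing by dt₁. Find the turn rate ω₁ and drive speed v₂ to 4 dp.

ω₁ = -0.3071, v₂ = 5.5227

heading to target = atan2(2−2.5, 5−-0.5) = -0.0907
Δθ = wrap(-0.0907 − 0.5236) = -0.6143; ω₁ = Δθ/dt₁ = -0.3071
distance = √((5−-0.5)² + (2−2.5)²) = 5.5227; v₂ = distance/dt₂ = 5.5227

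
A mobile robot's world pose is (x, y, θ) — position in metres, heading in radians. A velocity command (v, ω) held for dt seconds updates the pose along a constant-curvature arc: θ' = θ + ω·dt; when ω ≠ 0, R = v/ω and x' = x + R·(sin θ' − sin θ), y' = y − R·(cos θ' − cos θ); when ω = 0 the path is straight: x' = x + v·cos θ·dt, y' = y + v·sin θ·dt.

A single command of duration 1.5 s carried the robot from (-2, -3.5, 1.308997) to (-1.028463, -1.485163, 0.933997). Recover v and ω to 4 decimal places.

Δθ = 0.933997 − 1.308997 = -0.375000
ω = Δθ/dt = -0.375000/1.5 = -0.2500
R = −Δy/(cos θ' − cos θ) = -6.0000
v = R·ω = -6.0000·-0.2500 = 1.5000

v = 1.5000, ω = -0.2500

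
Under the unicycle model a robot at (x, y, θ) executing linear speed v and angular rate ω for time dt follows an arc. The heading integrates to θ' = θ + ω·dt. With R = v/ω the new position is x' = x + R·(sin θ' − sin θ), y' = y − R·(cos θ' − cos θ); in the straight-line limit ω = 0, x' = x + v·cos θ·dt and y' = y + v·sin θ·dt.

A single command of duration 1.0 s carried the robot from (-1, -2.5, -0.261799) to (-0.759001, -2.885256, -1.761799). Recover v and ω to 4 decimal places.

Δθ = -1.761799 − -0.261799 = -1.500000
ω = Δθ/dt = -1.500000/1.0 = -1.5000
R = −Δy/(cos θ' − cos θ) = -0.3333
v = R·ω = -0.3333·-1.5000 = 0.5000

v = 0.5000, ω = -1.5000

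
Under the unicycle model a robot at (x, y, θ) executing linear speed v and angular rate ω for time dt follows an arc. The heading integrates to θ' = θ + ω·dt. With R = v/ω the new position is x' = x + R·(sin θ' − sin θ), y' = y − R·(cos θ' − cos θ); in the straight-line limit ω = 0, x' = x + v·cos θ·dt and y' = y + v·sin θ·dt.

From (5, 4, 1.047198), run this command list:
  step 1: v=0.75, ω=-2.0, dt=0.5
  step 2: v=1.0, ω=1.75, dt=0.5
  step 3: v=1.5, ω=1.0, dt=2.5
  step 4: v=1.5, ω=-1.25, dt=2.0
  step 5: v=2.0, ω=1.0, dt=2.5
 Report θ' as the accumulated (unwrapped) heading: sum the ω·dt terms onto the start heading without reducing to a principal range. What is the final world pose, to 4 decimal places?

(0.6883, 11.7680, 3.4222)

step 1: θ'=0.0472 (R=-0.3750) → pose (5.3071, 4.1871, 0.0472)
step 2: θ'=0.9222 (R=0.5714) → pose (5.7355, 4.4127, 0.9222)
step 3: θ'=3.4222 (R=1.5000) → pose (4.1247, 6.7601, 3.4222)
step 4: θ'=0.9222 (R=-1.2000) → pose (2.8361, 8.6381, 0.9222)
step 5: θ'=3.4222 (R=2.0000) → pose (0.6883, 11.7680, 3.4222)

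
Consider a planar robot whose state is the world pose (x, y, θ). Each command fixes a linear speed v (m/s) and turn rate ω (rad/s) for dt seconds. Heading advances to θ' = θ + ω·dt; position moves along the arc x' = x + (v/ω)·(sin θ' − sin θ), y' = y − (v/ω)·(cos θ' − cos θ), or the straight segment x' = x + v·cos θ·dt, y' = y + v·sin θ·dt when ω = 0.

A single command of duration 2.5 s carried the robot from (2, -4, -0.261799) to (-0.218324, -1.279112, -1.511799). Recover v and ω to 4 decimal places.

v = -1.5000, ω = -0.5000

Δθ = -1.511799 − -0.261799 = -1.250000
ω = Δθ/dt = -1.250000/2.5 = -0.5000
R = −Δy/(cos θ' − cos θ) = 3.0000
v = R·ω = 3.0000·-0.5000 = -1.5000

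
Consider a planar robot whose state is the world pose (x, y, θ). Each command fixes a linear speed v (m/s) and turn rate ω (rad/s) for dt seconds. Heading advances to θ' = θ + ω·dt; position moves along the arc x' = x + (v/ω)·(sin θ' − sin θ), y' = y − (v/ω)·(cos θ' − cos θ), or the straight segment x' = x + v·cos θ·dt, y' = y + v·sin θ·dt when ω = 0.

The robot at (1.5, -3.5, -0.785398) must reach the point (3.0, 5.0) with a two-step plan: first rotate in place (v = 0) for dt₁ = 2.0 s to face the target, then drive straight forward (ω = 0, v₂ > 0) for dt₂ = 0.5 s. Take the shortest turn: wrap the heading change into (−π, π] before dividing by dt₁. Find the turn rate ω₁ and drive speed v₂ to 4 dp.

ω₁ = 1.0908, v₂ = 17.2627

heading to target = atan2(5−-3.5, 3−1.5) = 1.3961
Δθ = wrap(1.3961 − -0.7854) = 2.1815; ω₁ = Δθ/dt₁ = 1.0908
distance = √((3−1.5)² + (5−-3.5)²) = 8.6313; v₂ = distance/dt₂ = 17.2627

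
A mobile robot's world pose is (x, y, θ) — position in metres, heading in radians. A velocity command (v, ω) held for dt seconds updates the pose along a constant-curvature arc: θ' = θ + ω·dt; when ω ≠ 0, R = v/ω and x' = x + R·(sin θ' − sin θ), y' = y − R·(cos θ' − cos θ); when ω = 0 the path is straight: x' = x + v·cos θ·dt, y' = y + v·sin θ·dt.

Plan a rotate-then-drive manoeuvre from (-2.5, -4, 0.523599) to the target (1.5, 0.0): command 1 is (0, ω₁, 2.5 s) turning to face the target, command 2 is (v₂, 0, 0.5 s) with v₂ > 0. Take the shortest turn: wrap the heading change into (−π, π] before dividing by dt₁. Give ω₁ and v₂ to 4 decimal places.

ω₁ = 0.1047, v₂ = 11.3137

heading to target = atan2(0−-4, 1.5−-2.5) = 0.7854
Δθ = wrap(0.7854 − 0.5236) = 0.2618; ω₁ = Δθ/dt₁ = 0.1047
distance = √((1.5−-2.5)² + (0−-4)²) = 5.6569; v₂ = distance/dt₂ = 11.3137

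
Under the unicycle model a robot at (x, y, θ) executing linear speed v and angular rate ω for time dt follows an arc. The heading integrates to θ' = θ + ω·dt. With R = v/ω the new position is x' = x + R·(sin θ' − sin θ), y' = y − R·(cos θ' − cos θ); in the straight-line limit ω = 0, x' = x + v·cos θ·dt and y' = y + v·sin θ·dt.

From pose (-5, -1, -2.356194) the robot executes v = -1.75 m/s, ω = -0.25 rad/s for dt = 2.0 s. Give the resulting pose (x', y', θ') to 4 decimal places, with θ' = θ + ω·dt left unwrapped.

(-2.0210, 0.7671, -2.8562)

θ' = -2.3562 + -0.25·2.0 = -2.8562
R = v/ω = -1.75/-0.25 = 7.0000
x' = -5 + 7.0000·(sin -2.8562 − sin -2.3562) = -2.0210
y' = -1 − 7.0000·(cos -2.8562 − cos -2.3562) = 0.7671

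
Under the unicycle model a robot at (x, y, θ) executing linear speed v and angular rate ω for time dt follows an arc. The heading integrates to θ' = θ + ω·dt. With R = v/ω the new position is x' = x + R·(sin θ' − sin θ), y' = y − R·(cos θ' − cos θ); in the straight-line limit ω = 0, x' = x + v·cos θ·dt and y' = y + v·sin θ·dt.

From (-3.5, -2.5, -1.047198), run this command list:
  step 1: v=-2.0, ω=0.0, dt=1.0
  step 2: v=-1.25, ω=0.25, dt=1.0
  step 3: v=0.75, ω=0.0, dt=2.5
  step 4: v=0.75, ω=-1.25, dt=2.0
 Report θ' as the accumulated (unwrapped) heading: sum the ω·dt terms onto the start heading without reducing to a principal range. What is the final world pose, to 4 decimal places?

(-4.4653, -2.1277, -3.2972)

step 1: θ'=-1.0472 (straight) → pose (-4.5000, -0.7679, -1.0472)
step 2: θ'=-0.7972 (R=-5.0000) → pose (-5.2531, 0.2256, -0.7972)
step 3: θ'=-0.7972 (straight) → pose (-3.9430, -1.1158, -0.7972)
step 4: θ'=-3.2972 (R=-0.6000) → pose (-4.4653, -2.1277, -3.2972)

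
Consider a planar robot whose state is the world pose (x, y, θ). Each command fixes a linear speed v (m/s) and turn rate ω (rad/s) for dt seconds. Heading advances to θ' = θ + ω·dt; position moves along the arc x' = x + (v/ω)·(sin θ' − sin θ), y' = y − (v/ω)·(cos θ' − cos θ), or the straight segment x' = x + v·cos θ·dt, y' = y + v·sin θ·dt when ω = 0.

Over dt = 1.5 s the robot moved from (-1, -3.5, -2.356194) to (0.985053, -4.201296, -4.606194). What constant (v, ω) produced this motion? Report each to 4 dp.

Δθ = -4.606194 − -2.356194 = -2.250000
ω = Δθ/dt = -2.250000/1.5 = -1.5000
R = Δx/(sin θ' − sin θ) = 1.1667
v = R·ω = 1.1667·-1.5000 = -1.7500

v = -1.7500, ω = -1.5000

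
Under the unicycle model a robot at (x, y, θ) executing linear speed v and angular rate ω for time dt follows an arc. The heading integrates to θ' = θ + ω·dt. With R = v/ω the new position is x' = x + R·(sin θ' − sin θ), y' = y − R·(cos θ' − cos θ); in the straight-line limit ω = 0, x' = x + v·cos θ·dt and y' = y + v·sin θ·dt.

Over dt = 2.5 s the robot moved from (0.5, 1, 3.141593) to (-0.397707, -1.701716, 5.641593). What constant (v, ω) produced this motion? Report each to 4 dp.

v = 1.5000, ω = 1.0000

Δθ = 5.641593 − 3.141593 = 2.500000
ω = Δθ/dt = 2.500000/2.5 = 1.0000
R = −Δy/(cos θ' − cos θ) = 1.5000
v = R·ω = 1.5000·1.0000 = 1.5000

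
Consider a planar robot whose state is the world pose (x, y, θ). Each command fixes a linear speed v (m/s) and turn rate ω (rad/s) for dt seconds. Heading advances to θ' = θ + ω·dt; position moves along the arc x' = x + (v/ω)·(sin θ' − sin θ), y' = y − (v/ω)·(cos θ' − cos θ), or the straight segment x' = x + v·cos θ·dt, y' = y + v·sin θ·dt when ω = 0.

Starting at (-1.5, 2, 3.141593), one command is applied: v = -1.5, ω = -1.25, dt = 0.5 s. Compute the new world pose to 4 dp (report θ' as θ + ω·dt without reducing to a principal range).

(-0.7979, 1.7732, 2.5166)

θ' = 3.1416 + -1.25·0.5 = 2.5166
R = v/ω = -1.5/-1.25 = 1.2000
x' = -1.5 + 1.2000·(sin 2.5166 − sin 3.1416) = -0.7979
y' = 2 − 1.2000·(cos 2.5166 − cos 3.1416) = 1.7732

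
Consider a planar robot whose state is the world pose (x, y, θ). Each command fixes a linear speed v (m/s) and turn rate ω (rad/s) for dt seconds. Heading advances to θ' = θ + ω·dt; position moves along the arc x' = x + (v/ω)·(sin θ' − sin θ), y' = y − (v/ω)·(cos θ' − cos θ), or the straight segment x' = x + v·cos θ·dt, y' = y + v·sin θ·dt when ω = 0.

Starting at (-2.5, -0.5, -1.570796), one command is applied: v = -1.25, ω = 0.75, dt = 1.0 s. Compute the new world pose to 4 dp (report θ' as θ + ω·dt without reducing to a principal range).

θ' = -1.5708 + 0.75·1.0 = -0.8208
R = v/ω = -1.25/0.75 = -1.6667
x' = -2.5 + -1.6667·(sin -0.8208 − sin -1.5708) = -2.9472
y' = -0.5 − -1.6667·(cos -0.8208 − cos -1.5708) = 0.6361

(-2.9472, 0.6361, -0.8208)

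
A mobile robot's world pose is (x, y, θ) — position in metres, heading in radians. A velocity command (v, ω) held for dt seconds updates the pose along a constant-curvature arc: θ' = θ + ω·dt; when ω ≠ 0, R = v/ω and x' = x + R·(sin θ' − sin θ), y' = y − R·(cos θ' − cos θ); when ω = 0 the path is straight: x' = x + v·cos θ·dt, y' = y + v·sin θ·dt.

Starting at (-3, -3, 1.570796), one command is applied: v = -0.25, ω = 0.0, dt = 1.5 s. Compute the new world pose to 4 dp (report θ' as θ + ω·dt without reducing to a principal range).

θ' = 1.5708 + 0.0·1.5 = 1.5708
ω = 0 → straight: x' = -3 + -0.25·cos(1.5708)·1.5 = -3.0000
y' = -3 + -0.25·sin(1.5708)·1.5 = -3.3750

(-3.0000, -3.3750, 1.5708)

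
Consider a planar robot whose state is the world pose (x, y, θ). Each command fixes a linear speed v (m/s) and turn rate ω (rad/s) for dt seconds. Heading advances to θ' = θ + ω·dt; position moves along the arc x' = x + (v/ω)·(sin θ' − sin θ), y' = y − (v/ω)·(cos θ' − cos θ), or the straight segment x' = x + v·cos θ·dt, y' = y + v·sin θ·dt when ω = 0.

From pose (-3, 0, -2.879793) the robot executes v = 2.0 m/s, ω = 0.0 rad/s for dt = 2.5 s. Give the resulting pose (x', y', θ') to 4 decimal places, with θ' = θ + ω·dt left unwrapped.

θ' = -2.8798 + 0.0·2.5 = -2.8798
ω = 0 → straight: x' = -3 + 2.0·cos(-2.8798)·2.5 = -7.8296
y' = 0 + 2.0·sin(-2.8798)·2.5 = -1.2941

(-7.8296, -1.2941, -2.8798)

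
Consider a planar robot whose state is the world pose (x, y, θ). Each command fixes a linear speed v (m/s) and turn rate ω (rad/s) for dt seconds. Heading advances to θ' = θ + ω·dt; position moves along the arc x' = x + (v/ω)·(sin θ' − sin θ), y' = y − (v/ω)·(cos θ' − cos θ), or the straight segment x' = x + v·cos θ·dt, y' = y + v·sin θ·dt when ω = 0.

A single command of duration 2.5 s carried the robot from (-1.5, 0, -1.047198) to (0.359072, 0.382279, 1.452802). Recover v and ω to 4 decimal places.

v = 1.0000, ω = 1.0000

Δθ = 1.452802 − -1.047198 = 2.500000
ω = Δθ/dt = 2.500000/2.5 = 1.0000
R = Δx/(sin θ' − sin θ) = 1.0000
v = R·ω = 1.0000·1.0000 = 1.0000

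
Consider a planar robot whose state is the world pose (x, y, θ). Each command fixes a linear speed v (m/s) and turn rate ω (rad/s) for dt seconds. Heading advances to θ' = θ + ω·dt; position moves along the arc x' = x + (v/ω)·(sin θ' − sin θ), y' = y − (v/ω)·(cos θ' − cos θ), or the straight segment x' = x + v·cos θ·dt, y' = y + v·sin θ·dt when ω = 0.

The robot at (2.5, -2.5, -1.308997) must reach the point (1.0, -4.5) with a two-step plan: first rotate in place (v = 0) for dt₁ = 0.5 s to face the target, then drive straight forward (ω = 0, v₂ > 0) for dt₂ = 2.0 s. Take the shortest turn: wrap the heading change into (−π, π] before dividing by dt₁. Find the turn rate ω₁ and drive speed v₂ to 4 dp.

heading to target = atan2(-4.5−-2.5, 1−2.5) = -2.2143
Δθ = wrap(-2.2143 − -1.3090) = -0.9053; ω₁ = Δθ/dt₁ = -1.8106
distance = √((1−2.5)² + (-4.5−-2.5)²) = 2.5000; v₂ = distance/dt₂ = 1.2500

ω₁ = -1.8106, v₂ = 1.2500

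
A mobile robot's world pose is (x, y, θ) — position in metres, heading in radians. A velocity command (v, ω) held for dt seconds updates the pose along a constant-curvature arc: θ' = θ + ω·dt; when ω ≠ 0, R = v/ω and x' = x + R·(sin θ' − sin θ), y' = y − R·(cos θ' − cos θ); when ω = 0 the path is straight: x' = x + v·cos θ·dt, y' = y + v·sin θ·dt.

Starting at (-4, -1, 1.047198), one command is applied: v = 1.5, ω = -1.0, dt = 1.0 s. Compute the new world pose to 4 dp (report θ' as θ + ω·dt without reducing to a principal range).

θ' = 1.0472 + -1.0·1.0 = 0.0472
R = v/ω = 1.5/-1.0 = -1.5000
x' = -4 + -1.5000·(sin 0.0472 − sin 1.0472) = -2.7717
y' = -1 − -1.5000·(cos 0.0472 − cos 1.0472) = -0.2517

(-2.7717, -0.2517, 0.0472)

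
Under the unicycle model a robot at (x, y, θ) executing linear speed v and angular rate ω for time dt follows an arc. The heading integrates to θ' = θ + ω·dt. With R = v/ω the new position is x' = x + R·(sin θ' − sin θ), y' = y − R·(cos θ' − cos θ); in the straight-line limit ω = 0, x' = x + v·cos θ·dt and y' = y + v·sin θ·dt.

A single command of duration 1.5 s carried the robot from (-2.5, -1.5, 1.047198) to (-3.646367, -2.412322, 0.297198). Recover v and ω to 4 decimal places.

Δθ = 0.297198 − 1.047198 = -0.750000
ω = Δθ/dt = -0.750000/1.5 = -0.5000
R = Δx/(sin θ' − sin θ) = 2.0000
v = R·ω = 2.0000·-0.5000 = -1.0000

v = -1.0000, ω = -0.5000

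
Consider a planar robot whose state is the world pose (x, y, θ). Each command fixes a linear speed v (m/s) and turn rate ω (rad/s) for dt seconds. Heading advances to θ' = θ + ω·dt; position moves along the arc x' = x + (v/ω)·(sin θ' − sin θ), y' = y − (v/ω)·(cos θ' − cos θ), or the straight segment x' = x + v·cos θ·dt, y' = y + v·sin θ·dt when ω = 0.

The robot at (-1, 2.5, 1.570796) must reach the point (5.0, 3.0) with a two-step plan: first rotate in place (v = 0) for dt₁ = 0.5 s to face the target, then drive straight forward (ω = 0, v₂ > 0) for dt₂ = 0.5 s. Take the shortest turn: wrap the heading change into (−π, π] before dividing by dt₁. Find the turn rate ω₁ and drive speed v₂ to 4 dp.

ω₁ = -2.9753, v₂ = 12.0416

heading to target = atan2(3−2.5, 5−-1) = 0.0831
Δθ = wrap(0.0831 − 1.5708) = -1.4877; ω₁ = Δθ/dt₁ = -2.9753
distance = √((5−-1)² + (3−2.5)²) = 6.0208; v₂ = distance/dt₂ = 12.0416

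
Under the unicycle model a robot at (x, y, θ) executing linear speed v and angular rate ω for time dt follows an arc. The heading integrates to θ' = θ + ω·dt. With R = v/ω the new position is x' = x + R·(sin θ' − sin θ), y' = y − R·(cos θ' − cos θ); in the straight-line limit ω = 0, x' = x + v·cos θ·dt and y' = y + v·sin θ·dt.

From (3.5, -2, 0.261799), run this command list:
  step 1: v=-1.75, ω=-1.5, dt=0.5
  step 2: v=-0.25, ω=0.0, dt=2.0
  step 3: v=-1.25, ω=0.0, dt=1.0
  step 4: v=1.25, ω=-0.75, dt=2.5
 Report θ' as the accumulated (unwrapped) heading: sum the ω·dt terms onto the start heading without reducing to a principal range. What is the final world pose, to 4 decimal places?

step 1: θ'=-0.4882 (R=1.1667) → pose (2.6508, -1.9035, -0.4882)
step 2: θ'=-0.4882 (straight) → pose (2.2092, -1.6689, -0.4882)
step 3: θ'=-0.4882 (straight) → pose (1.1053, -1.0826, -0.4882)
step 4: θ'=-2.3632 (R=-1.6667) → pose (1.4938, -3.7413, -2.3632)

(1.4938, -3.7413, -2.3632)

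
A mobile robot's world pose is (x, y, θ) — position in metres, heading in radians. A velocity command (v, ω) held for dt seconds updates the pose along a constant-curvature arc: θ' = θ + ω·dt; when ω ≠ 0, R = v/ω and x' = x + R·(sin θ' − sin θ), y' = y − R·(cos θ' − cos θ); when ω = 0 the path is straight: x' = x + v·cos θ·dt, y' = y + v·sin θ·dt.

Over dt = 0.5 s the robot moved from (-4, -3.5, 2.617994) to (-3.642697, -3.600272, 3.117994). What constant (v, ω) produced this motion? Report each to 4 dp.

Δθ = 3.117994 − 2.617994 = 0.500000
ω = Δθ/dt = 0.500000/0.5 = 1.0000
R = Δx/(sin θ' − sin θ) = -0.7500
v = R·ω = -0.7500·1.0000 = -0.7500

v = -0.7500, ω = 1.0000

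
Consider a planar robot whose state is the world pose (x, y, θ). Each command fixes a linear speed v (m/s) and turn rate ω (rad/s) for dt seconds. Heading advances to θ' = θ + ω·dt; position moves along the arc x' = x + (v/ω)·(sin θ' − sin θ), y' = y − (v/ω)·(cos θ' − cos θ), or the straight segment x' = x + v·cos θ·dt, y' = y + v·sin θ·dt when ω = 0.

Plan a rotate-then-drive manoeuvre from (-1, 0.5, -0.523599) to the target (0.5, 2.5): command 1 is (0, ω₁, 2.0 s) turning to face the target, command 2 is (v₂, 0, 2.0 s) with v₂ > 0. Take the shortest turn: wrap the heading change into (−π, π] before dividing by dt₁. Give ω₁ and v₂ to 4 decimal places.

ω₁ = 0.7254, v₂ = 1.2500

heading to target = atan2(2.5−0.5, 0.5−-1) = 0.9273
Δθ = wrap(0.9273 − -0.5236) = 1.4509; ω₁ = Δθ/dt₁ = 0.7254
distance = √((0.5−-1)² + (2.5−0.5)²) = 2.5000; v₂ = distance/dt₂ = 1.2500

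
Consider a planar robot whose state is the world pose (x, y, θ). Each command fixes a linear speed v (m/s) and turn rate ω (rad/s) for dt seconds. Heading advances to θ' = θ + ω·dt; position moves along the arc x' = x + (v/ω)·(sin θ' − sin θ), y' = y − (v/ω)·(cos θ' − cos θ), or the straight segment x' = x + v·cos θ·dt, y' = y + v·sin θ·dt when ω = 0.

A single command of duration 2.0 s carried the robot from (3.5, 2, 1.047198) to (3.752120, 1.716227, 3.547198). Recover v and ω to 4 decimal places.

Δθ = 3.547198 − 1.047198 = 2.500000
ω = Δθ/dt = 2.500000/2.0 = 1.2500
R = −Δy/(cos θ' − cos θ) = -0.2000
v = R·ω = -0.2000·1.2500 = -0.2500

v = -0.2500, ω = 1.2500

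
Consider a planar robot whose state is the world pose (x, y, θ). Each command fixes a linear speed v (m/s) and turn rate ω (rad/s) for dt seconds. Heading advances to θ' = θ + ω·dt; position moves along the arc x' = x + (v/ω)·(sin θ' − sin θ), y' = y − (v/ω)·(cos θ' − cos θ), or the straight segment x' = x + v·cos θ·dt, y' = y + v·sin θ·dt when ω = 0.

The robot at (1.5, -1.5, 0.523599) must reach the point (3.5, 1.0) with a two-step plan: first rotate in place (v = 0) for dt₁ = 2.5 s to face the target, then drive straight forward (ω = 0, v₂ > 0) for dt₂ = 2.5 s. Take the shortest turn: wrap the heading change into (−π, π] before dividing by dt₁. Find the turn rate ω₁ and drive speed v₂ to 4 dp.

ω₁ = 0.1490, v₂ = 1.2806

heading to target = atan2(1−-1.5, 3.5−1.5) = 0.8961
Δθ = wrap(0.8961 − 0.5236) = 0.3725; ω₁ = Δθ/dt₁ = 0.1490
distance = √((3.5−1.5)² + (1−-1.5)²) = 3.2016; v₂ = distance/dt₂ = 1.2806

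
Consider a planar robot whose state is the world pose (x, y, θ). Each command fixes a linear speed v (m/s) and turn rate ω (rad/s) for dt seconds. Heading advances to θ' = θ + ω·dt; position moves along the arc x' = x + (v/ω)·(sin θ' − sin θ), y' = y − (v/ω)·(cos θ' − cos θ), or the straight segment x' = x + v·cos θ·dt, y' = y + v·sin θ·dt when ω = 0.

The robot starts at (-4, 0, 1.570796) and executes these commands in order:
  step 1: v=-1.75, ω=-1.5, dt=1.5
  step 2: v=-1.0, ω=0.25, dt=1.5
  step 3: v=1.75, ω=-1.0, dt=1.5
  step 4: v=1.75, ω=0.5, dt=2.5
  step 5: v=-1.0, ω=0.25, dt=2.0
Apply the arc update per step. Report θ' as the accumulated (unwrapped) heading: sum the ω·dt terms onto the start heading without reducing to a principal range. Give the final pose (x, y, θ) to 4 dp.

step 1: θ'=-0.6792 (R=1.1667) → pose (-5.8995, -0.9078, -0.6792)
step 2: θ'=-0.3042 (R=-4.0000) → pose (-7.2141, -0.2037, -0.3042)
step 3: θ'=-1.8042 (R=-1.7500) → pose (-6.0357, -2.2781, -1.8042)
step 4: θ'=-0.5542 (R=3.5000) → pose (-4.4726, -6.0638, -0.5542)
step 5: θ'=-0.0542 (R=-4.0000) → pose (-6.3609, -5.4709, -0.0542)

(-6.3609, -5.4709, -0.0542)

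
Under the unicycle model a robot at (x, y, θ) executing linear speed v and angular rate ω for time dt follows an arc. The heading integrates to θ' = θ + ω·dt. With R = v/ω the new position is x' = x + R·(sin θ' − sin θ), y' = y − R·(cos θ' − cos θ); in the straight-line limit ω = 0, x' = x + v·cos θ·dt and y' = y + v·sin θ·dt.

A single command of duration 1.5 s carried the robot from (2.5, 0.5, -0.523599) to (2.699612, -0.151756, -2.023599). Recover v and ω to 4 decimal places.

v = 0.5000, ω = -1.0000

Δθ = -2.023599 − -0.523599 = -1.500000
ω = Δθ/dt = -1.500000/1.5 = -1.0000
R = −Δy/(cos θ' − cos θ) = -0.5000
v = R·ω = -0.5000·-1.0000 = 0.5000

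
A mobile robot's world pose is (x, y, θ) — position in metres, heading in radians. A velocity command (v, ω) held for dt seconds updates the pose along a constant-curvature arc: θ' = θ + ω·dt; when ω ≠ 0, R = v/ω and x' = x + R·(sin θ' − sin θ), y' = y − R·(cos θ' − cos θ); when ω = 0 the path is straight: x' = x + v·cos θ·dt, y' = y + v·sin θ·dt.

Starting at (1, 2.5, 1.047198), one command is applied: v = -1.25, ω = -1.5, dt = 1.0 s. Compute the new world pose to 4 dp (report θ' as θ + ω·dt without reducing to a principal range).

θ' = 1.0472 + -1.5·1.0 = -0.4528
R = v/ω = -1.25/-1.5 = 0.8333
x' = 1 + 0.8333·(sin -0.4528 − sin 1.0472) = -0.0863
y' = 2.5 − 0.8333·(cos -0.4528 − cos 1.0472) = 2.1673

(-0.0863, 2.1673, -0.4528)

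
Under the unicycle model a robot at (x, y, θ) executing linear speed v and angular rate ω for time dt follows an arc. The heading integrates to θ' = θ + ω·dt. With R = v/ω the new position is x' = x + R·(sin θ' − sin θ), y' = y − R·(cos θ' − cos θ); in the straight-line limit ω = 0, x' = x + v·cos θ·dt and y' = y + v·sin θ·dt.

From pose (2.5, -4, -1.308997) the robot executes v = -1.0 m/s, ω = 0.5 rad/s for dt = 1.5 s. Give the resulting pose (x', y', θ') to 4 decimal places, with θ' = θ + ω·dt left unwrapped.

(1.6288, -2.8221, -0.5590)

θ' = -1.3090 + 0.5·1.5 = -0.5590
R = v/ω = -1.0/0.5 = -2.0000
x' = 2.5 + -2.0000·(sin -0.5590 − sin -1.3090) = 1.6288
y' = -4 − -2.0000·(cos -0.5590 − cos -1.3090) = -2.8221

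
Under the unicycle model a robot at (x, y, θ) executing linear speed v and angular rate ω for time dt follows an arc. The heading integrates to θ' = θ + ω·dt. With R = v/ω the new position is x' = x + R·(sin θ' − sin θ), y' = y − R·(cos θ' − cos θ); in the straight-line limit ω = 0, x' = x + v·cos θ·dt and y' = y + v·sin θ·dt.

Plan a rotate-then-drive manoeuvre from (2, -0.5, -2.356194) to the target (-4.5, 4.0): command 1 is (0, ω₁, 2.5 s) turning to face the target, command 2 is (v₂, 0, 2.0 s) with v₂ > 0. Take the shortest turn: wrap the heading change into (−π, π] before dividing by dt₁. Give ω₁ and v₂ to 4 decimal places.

ω₁ = -0.5564, v₂ = 3.9528

heading to target = atan2(4−-0.5, -4.5−2) = 2.5360
Δθ = wrap(2.5360 − -2.3562) = -1.3909; ω₁ = Δθ/dt₁ = -0.5564
distance = √((-4.5−2)² + (4−-0.5)²) = 7.9057; v₂ = distance/dt₂ = 3.9528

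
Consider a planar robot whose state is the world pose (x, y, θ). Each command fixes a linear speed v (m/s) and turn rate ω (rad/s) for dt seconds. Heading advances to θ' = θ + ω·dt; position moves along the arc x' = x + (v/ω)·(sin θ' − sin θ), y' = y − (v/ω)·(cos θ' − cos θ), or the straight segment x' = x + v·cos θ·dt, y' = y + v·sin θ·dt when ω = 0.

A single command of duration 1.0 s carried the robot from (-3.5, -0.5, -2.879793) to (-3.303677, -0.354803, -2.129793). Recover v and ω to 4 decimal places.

Δθ = -2.129793 − -2.879793 = 0.750000
ω = Δθ/dt = 0.750000/1.0 = 0.7500
R = Δx/(sin θ' − sin θ) = -0.3333
v = R·ω = -0.3333·0.7500 = -0.2500

v = -0.2500, ω = 0.7500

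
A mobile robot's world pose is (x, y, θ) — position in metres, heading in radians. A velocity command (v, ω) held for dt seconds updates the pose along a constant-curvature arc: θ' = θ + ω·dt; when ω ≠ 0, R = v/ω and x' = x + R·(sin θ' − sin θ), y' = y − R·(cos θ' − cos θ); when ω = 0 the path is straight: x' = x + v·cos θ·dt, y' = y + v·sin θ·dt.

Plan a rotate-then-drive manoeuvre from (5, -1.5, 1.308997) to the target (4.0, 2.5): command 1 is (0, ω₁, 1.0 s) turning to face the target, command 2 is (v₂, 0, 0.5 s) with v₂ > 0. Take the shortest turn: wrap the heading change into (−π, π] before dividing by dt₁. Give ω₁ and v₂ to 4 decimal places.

heading to target = atan2(2.5−-1.5, 4−5) = 1.8158
Δθ = wrap(1.8158 − 1.3090) = 0.5068; ω₁ = Δθ/dt₁ = 0.5068
distance = √((4−5)² + (2.5−-1.5)²) = 4.1231; v₂ = distance/dt₂ = 8.2462

ω₁ = 0.5068, v₂ = 8.2462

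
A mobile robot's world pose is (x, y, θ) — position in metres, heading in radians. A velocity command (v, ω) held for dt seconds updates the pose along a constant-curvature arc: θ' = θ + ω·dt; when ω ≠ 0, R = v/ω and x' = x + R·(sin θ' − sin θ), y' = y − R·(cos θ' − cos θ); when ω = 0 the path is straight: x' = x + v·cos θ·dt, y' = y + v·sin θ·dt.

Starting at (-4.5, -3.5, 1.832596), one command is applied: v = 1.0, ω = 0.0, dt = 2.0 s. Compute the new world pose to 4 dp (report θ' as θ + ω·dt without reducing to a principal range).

θ' = 1.8326 + 0.0·2.0 = 1.8326
ω = 0 → straight: x' = -4.5 + 1.0·cos(1.8326)·2.0 = -5.0176
y' = -3.5 + 1.0·sin(1.8326)·2.0 = -1.5681

(-5.0176, -1.5681, 1.8326)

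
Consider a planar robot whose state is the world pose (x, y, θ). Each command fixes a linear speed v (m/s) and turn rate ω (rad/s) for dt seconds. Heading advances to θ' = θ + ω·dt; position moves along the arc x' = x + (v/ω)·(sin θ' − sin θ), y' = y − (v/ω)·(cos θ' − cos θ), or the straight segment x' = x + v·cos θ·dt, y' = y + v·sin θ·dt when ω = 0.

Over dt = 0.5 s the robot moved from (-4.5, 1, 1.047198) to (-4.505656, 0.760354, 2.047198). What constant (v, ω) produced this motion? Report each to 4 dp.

v = -0.5000, ω = 2.0000

Δθ = 2.047198 − 1.047198 = 1.000000
ω = Δθ/dt = 1.000000/0.5 = 2.0000
R = −Δy/(cos θ' − cos θ) = -0.2500
v = R·ω = -0.2500·2.0000 = -0.5000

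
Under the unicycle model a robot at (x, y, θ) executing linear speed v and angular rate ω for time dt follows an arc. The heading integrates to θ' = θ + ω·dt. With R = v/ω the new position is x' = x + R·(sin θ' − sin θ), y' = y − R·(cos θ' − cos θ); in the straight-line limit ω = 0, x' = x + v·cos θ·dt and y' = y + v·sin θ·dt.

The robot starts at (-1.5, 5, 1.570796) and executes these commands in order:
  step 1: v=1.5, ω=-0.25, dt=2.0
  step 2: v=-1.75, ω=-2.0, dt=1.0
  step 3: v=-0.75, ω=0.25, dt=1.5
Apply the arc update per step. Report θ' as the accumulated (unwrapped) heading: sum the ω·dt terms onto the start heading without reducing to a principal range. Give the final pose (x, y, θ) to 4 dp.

step 1: θ'=1.0708 (R=-6.0000) → pose (-0.7655, 7.8766, 1.0708)
step 2: θ'=-0.9292 (R=0.8750) → pose (-2.2344, 7.7724, -0.9292)
step 3: θ'=-0.5542 (R=-3.0000) → pose (-3.0590, 8.5279, -0.5542)

(-3.0590, 8.5279, -0.5542)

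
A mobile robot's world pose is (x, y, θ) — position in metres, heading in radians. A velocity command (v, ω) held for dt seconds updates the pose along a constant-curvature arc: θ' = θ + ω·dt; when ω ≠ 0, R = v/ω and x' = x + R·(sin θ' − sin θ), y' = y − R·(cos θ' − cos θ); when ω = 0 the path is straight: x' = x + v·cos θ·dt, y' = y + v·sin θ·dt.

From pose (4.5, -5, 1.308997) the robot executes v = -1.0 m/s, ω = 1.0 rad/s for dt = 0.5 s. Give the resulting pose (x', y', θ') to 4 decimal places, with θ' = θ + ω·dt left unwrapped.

θ' = 1.3090 + 1.0·0.5 = 1.8090
R = v/ω = -1.0/1.0 = -1.0000
x' = 4.5 + -1.0000·(sin 1.8090 − sin 1.3090) = 4.4942
y' = -5 − -1.0000·(cos 1.8090 − cos 1.3090) = -5.4948

(4.4942, -5.4948, 1.8090)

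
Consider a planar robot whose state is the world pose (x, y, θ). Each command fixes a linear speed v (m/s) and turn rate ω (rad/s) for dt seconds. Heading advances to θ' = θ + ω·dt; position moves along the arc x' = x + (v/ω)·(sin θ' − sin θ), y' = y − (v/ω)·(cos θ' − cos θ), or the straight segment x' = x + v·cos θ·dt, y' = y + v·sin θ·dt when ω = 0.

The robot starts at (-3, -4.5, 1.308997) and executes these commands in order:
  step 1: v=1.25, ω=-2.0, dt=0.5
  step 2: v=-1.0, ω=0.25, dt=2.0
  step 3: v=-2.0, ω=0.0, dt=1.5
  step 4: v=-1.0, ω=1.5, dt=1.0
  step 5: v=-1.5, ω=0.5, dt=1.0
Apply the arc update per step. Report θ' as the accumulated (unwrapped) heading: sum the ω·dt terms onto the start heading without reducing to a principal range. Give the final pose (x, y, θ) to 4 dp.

step 1: θ'=0.3090 (R=-0.6250) → pose (-2.5864, -4.0664, 0.3090)
step 2: θ'=0.8090 (R=-4.0000) → pose (-4.2643, -5.1160, 0.8090)
step 3: θ'=0.8090 (straight) → pose (-6.3350, -7.2868, 0.8090)
step 4: θ'=2.3090 (R=-0.6667) → pose (-6.3457, -8.1956, 2.3090)
step 5: θ'=2.8090 (R=-3.0000) → pose (-5.1062, -9.0123, 2.8090)

(-5.1062, -9.0123, 2.8090)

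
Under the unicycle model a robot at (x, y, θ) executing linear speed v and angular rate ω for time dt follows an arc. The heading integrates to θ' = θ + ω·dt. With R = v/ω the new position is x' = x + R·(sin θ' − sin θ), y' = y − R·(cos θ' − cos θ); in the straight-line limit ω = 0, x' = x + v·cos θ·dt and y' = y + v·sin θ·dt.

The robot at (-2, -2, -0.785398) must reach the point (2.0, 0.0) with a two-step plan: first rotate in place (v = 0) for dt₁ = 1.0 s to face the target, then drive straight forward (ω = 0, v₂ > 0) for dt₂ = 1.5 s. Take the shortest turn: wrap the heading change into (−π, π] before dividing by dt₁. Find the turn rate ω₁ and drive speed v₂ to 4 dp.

ω₁ = 1.2490, v₂ = 2.9814

heading to target = atan2(0−-2, 2−-2) = 0.4636
Δθ = wrap(0.4636 − -0.7854) = 1.2490; ω₁ = Δθ/dt₁ = 1.2490
distance = √((2−-2)² + (0−-2)²) = 4.4721; v₂ = distance/dt₂ = 2.9814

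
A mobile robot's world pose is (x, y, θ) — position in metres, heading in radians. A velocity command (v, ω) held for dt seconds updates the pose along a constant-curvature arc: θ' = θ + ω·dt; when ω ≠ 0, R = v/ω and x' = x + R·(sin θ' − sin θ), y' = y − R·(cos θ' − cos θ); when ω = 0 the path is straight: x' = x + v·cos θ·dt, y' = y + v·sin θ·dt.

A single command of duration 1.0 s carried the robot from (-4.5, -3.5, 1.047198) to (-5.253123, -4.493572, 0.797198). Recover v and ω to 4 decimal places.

v = -1.2500, ω = -0.2500

Δθ = 0.797198 − 1.047198 = -0.250000
ω = Δθ/dt = -0.250000/1.0 = -0.2500
R = −Δy/(cos θ' − cos θ) = 5.0000
v = R·ω = 5.0000·-0.2500 = -1.2500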